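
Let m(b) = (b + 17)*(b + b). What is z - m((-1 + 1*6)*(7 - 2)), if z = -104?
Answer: -2204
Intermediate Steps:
m(b) = 2*b*(17 + b) (m(b) = (17 + b)*(2*b) = 2*b*(17 + b))
z - m((-1 + 1*6)*(7 - 2)) = -104 - 2*(-1 + 1*6)*(7 - 2)*(17 + (-1 + 1*6)*(7 - 2)) = -104 - 2*(-1 + 6)*5*(17 + (-1 + 6)*5) = -104 - 2*5*5*(17 + 5*5) = -104 - 2*25*(17 + 25) = -104 - 2*25*42 = -104 - 1*2100 = -104 - 2100 = -2204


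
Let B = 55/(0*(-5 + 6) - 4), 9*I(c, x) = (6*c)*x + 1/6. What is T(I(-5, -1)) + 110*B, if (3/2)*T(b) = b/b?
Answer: -9071/6 ≈ -1511.8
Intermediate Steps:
I(c, x) = 1/54 + 2*c*x/3 (I(c, x) = ((6*c)*x + 1/6)/9 = (6*c*x + 1/6)/9 = (1/6 + 6*c*x)/9 = 1/54 + 2*c*x/3)
T(b) = 2/3 (T(b) = 2*(b/b)/3 = (2/3)*1 = 2/3)
B = -55/4 (B = 55/(0*1 - 4) = 55/(0 - 4) = 55/(-4) = 55*(-1/4) = -55/4 ≈ -13.750)
T(I(-5, -1)) + 110*B = 2/3 + 110*(-55/4) = 2/3 - 3025/2 = -9071/6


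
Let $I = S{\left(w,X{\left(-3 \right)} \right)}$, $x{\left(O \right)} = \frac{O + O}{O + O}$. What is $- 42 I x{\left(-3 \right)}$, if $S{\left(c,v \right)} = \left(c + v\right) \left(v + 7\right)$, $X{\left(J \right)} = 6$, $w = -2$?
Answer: $-2184$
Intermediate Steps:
$x{\left(O \right)} = 1$ ($x{\left(O \right)} = \frac{2 O}{2 O} = 2 O \frac{1}{2 O} = 1$)
$S{\left(c,v \right)} = \left(7 + v\right) \left(c + v\right)$ ($S{\left(c,v \right)} = \left(c + v\right) \left(7 + v\right) = \left(7 + v\right) \left(c + v\right)$)
$I = 52$ ($I = 6^{2} + 7 \left(-2\right) + 7 \cdot 6 - 12 = 36 - 14 + 42 - 12 = 52$)
$- 42 I x{\left(-3 \right)} = \left(-42\right) 52 \cdot 1 = \left(-2184\right) 1 = -2184$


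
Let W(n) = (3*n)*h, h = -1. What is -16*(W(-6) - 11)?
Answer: -112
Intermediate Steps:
W(n) = -3*n (W(n) = (3*n)*(-1) = -3*n)
-16*(W(-6) - 11) = -16*(-3*(-6) - 11) = -16*(18 - 11) = -16*7 = -112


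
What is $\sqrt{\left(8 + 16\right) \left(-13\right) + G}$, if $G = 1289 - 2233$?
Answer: $2 i \sqrt{314} \approx 35.44 i$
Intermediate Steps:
$G = -944$
$\sqrt{\left(8 + 16\right) \left(-13\right) + G} = \sqrt{\left(8 + 16\right) \left(-13\right) - 944} = \sqrt{24 \left(-13\right) - 944} = \sqrt{-312 - 944} = \sqrt{-1256} = 2 i \sqrt{314}$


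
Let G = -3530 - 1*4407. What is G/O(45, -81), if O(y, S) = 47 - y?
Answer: -7937/2 ≈ -3968.5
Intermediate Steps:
G = -7937 (G = -3530 - 4407 = -7937)
G/O(45, -81) = -7937/(47 - 1*45) = -7937/(47 - 45) = -7937/2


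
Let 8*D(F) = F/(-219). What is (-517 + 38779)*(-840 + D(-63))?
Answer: -9384501609/292 ≈ -3.2139e+7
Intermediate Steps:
D(F) = -F/1752 (D(F) = (F/(-219))/8 = (F*(-1/219))/8 = (-F/219)/8 = -F/1752)
(-517 + 38779)*(-840 + D(-63)) = (-517 + 38779)*(-840 - 1/1752*(-63)) = 38262*(-840 + 21/584) = 38262*(-490539/584) = -9384501609/292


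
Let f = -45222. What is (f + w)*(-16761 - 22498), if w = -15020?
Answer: 2365040678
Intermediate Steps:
(f + w)*(-16761 - 22498) = (-45222 - 15020)*(-16761 - 22498) = -60242*(-39259) = 2365040678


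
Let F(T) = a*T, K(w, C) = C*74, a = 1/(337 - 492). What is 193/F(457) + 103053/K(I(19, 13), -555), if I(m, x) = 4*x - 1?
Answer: -425234757/6256330 ≈ -67.969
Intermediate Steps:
I(m, x) = -1 + 4*x
a = -1/155 (a = 1/(-155) = -1/155 ≈ -0.0064516)
K(w, C) = 74*C
F(T) = -T/155
193/F(457) + 103053/K(I(19, 13), -555) = 193/((-1/155*457)) + 103053/((74*(-555))) = 193/(-457/155) + 103053/(-41070) = 193*(-155/457) + 103053*(-1/41070) = -29915/457 - 34351/13690 = -425234757/6256330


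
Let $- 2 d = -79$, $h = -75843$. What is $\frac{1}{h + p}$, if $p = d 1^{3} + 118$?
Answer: $- \frac{2}{151371} \approx -1.3213 \cdot 10^{-5}$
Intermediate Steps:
$d = \frac{79}{2}$ ($d = \left(- \frac{1}{2}\right) \left(-79\right) = \frac{79}{2} \approx 39.5$)
$p = \frac{315}{2}$ ($p = \frac{79 \cdot 1^{3}}{2} + 118 = \frac{79}{2} \cdot 1 + 118 = \frac{79}{2} + 118 = \frac{315}{2} \approx 157.5$)
$\frac{1}{h + p} = \frac{1}{-75843 + \frac{315}{2}} = \frac{1}{- \frac{151371}{2}} = - \frac{2}{151371}$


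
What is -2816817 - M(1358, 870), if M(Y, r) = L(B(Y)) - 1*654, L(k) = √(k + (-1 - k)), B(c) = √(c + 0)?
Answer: -2816163 - I ≈ -2.8162e+6 - 1.0*I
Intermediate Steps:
B(c) = √c
L(k) = I (L(k) = √(-1) = I)
M(Y, r) = -654 + I (M(Y, r) = I - 1*654 = I - 654 = -654 + I)
-2816817 - M(1358, 870) = -2816817 - (-654 + I) = -2816817 + (654 - I) = -2816163 - I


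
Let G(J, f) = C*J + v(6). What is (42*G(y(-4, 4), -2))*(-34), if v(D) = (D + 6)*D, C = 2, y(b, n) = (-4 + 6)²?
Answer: -114240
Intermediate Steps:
y(b, n) = 4 (y(b, n) = 2² = 4)
v(D) = D*(6 + D) (v(D) = (6 + D)*D = D*(6 + D))
G(J, f) = 72 + 2*J (G(J, f) = 2*J + 6*(6 + 6) = 2*J + 6*12 = 2*J + 72 = 72 + 2*J)
(42*G(y(-4, 4), -2))*(-34) = (42*(72 + 2*4))*(-34) = (42*(72 + 8))*(-34) = (42*80)*(-34) = 3360*(-34) = -114240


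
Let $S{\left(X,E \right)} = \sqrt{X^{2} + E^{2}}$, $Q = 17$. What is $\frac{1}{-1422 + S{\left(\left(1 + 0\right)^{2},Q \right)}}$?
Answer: $- \frac{711}{1010897} - \frac{\sqrt{290}}{2021794} \approx -0.00071176$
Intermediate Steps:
$S{\left(X,E \right)} = \sqrt{E^{2} + X^{2}}$
$\frac{1}{-1422 + S{\left(\left(1 + 0\right)^{2},Q \right)}} = \frac{1}{-1422 + \sqrt{17^{2} + \left(\left(1 + 0\right)^{2}\right)^{2}}} = \frac{1}{-1422 + \sqrt{289 + \left(1^{2}\right)^{2}}} = \frac{1}{-1422 + \sqrt{289 + 1^{2}}} = \frac{1}{-1422 + \sqrt{289 + 1}} = \frac{1}{-1422 + \sqrt{290}}$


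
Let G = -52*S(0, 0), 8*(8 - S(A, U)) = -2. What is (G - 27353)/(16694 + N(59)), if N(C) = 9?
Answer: -27782/16703 ≈ -1.6633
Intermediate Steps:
S(A, U) = 33/4 (S(A, U) = 8 - ⅛*(-2) = 8 + ¼ = 33/4)
G = -429 (G = -52*33/4 = -429)
(G - 27353)/(16694 + N(59)) = (-429 - 27353)/(16694 + 9) = -27782/16703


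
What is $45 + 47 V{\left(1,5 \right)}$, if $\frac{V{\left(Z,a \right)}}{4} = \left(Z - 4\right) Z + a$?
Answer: $421$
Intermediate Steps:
$V{\left(Z,a \right)} = 4 a + 4 Z \left(-4 + Z\right)$ ($V{\left(Z,a \right)} = 4 \left(\left(Z - 4\right) Z + a\right) = 4 \left(\left(-4 + Z\right) Z + a\right) = 4 \left(Z \left(-4 + Z\right) + a\right) = 4 \left(a + Z \left(-4 + Z\right)\right) = 4 a + 4 Z \left(-4 + Z\right)$)
$45 + 47 V{\left(1,5 \right)} = 45 + 47 \left(\left(-16\right) 1 + 4 \cdot 5 + 4 \cdot 1^{2}\right) = 45 + 47 \left(-16 + 20 + 4 \cdot 1\right) = 45 + 47 \left(-16 + 20 + 4\right) = 45 + 47 \cdot 8 = 45 + 376 = 421$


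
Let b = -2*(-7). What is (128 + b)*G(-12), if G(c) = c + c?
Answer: -3408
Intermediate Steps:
G(c) = 2*c
b = 14
(128 + b)*G(-12) = (128 + 14)*(2*(-12)) = 142*(-24) = -3408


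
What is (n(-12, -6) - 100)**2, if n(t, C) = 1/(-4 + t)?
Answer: 2563201/256 ≈ 10013.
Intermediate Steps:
(n(-12, -6) - 100)**2 = (1/(-4 - 12) - 100)**2 = (1/(-16) - 100)**2 = (-1/16 - 100)**2 = (-1601/16)**2 = 2563201/256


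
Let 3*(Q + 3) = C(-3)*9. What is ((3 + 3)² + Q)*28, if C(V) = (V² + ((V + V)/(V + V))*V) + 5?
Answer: 1848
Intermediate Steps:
C(V) = 5 + V + V² (C(V) = (V² + ((2*V)/((2*V)))*V) + 5 = (V² + ((2*V)*(1/(2*V)))*V) + 5 = (V² + 1*V) + 5 = (V² + V) + 5 = (V + V²) + 5 = 5 + V + V²)
Q = 30 (Q = -3 + ((5 - 3 + (-3)²)*9)/3 = -3 + ((5 - 3 + 9)*9)/3 = -3 + (11*9)/3 = -3 + (⅓)*99 = -3 + 33 = 30)
((3 + 3)² + Q)*28 = ((3 + 3)² + 30)*28 = (6² + 30)*28 = (36 + 30)*28 = 66*28 = 1848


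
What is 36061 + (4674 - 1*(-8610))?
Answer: 49345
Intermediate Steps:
36061 + (4674 - 1*(-8610)) = 36061 + (4674 + 8610) = 36061 + 13284 = 49345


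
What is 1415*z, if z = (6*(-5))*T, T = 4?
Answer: -169800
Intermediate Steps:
z = -120 (z = (6*(-5))*4 = -30*4 = -120)
1415*z = 1415*(-120) = -169800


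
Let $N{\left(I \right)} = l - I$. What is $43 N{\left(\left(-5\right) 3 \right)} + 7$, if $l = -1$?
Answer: $609$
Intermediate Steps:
$N{\left(I \right)} = -1 - I$
$43 N{\left(\left(-5\right) 3 \right)} + 7 = 43 \left(-1 - \left(-5\right) 3\right) + 7 = 43 \left(-1 - -15\right) + 7 = 43 \left(-1 + 15\right) + 7 = 43 \cdot 14 + 7 = 602 + 7 = 609$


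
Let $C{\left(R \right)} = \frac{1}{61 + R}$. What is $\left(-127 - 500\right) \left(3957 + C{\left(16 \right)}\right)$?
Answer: $- \frac{17367330}{7} \approx -2.481 \cdot 10^{6}$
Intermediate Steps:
$\left(-127 - 500\right) \left(3957 + C{\left(16 \right)}\right) = \left(-127 - 500\right) \left(3957 + \frac{1}{61 + 16}\right) = - 627 \left(3957 + \frac{1}{77}\right) = \left(-627\right) \frac{304690}{77} = - \frac{17367330}{7}$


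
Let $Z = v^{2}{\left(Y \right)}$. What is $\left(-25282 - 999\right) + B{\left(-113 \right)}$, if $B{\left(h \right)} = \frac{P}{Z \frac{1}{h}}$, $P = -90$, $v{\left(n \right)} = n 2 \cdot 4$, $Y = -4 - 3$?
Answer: $- \frac{41203523}{1568} \approx -26278.0$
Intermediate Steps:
$Y = -7$
$v{\left(n \right)} = 8 n$ ($v{\left(n \right)} = 2 n 4 = 8 n$)
$Z = 3136$ ($Z = \left(8 \left(-7\right)\right)^{2} = \left(-56\right)^{2} = 3136$)
$B{\left(h \right)} = - \frac{45 h}{1568}$ ($B{\left(h \right)} = - \frac{90}{3136 \frac{1}{h}} = - 90 \frac{h}{3136} = - \frac{45 h}{1568}$)
$\left(-25282 - 999\right) + B{\left(-113 \right)} = \left(-25282 - 999\right) - - \frac{5085}{1568} = -26281 + \frac{5085}{1568} = - \frac{41203523}{1568}$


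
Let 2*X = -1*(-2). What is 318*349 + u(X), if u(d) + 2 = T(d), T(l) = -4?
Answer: 110976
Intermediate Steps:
X = 1 (X = (-1*(-2))/2 = (1/2)*2 = 1)
u(d) = -6 (u(d) = -2 - 4 = -6)
318*349 + u(X) = 318*349 - 6 = 110982 - 6 = 110976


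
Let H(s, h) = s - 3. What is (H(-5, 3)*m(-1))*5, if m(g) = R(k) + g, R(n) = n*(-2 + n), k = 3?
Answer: -80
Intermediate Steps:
H(s, h) = -3 + s
m(g) = 3 + g (m(g) = 3*(-2 + 3) + g = 3*1 + g = 3 + g)
(H(-5, 3)*m(-1))*5 = ((-3 - 5)*(3 - 1))*5 = -8*2*5 = -16*5 = -80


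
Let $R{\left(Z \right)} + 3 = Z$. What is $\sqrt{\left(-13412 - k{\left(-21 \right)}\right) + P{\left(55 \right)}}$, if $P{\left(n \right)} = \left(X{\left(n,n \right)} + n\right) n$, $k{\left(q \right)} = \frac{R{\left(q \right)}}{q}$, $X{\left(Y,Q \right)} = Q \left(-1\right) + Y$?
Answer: $\frac{i \sqrt{509019}}{7} \approx 101.92 i$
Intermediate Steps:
$R{\left(Z \right)} = -3 + Z$
$X{\left(Y,Q \right)} = Y - Q$ ($X{\left(Y,Q \right)} = - Q + Y = Y - Q$)
$k{\left(q \right)} = \frac{-3 + q}{q}$
$P{\left(n \right)} = n^{2}$ ($P{\left(n \right)} = \left(\left(n - n\right) + n\right) n = \left(0 + n\right) n = n n = n^{2}$)
$\sqrt{\left(-13412 - k{\left(-21 \right)}\right) + P{\left(55 \right)}} = \sqrt{\left(-13412 - \frac{-3 - 21}{-21}\right) + 55^{2}} = \sqrt{\left(-13412 - \left(- \frac{1}{21}\right) \left(-24\right)\right) + 3025} = \sqrt{\left(-13412 - \frac{8}{7}\right) + 3025} = \sqrt{- \frac{93892}{7} + 3025} = \sqrt{- \frac{72717}{7}} = \frac{i \sqrt{509019}}{7}$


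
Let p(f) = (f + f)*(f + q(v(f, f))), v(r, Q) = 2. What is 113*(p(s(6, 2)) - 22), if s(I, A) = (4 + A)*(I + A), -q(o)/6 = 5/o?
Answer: 355498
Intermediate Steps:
q(o) = -30/o
s(I, A) = (4 + A)*(A + I)
p(f) = 2*f*(-15 + f) (p(f) = (f + f)*(f - 30/2) = (2*f)*(f - 30*1/2) = (2*f)*(f - 15) = (2*f)*(-15 + f) = 2*f*(-15 + f))
113*(p(s(6, 2)) - 22) = 113*(2*(2**2 + 4*2 + 4*6 + 2*6)*(-15 + (2**2 + 4*2 + 4*6 + 2*6)) - 22) = 113*(2*(4 + 8 + 24 + 12)*(-15 + (4 + 8 + 24 + 12)) - 22) = 113*(2*48*(-15 + 48) - 22) = 113*(2*48*33 - 22) = 113*(3168 - 22) = 113*3146 = 355498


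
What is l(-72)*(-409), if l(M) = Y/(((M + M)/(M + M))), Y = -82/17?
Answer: 33538/17 ≈ 1972.8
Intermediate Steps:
Y = -82/17 (Y = -82*1/17 = -82/17 ≈ -4.8235)
l(M) = -82/17 (l(M) = -82/(17*((M + M)/(M + M))) = -82/(17*((2*M)/((2*M)))) = -82/(17*((2*M)*(1/(2*M)))) = -82/17/1 = -82/17*1 = -82/17)
l(-72)*(-409) = -82/17*(-409) = 33538/17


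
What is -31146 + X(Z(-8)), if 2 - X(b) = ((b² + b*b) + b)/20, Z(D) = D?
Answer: -31150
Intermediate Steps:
X(b) = 2 - b²/10 - b/20 (X(b) = 2 - ((b² + b*b) + b)/20 = 2 - ((b² + b²) + b)/20 = 2 - (2*b² + b)/20 = 2 - (b + 2*b²)/20 = 2 - (b²/10 + b/20) = 2 + (-b²/10 - b/20) = 2 - b²/10 - b/20)
-31146 + X(Z(-8)) = -31146 + (2 - ⅒*(-8)² - 1/20*(-8)) = -31146 + (2 - ⅒*64 + ⅖) = -31146 + (2 - 32/5 + ⅖) = -31146 - 4 = -31150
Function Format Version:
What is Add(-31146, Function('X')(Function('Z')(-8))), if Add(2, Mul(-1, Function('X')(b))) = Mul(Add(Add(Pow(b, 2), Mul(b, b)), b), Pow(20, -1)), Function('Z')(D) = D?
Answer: -31150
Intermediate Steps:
Function('X')(b) = Add(2, Mul(Rational(-1, 10), Pow(b, 2)), Mul(Rational(-1, 20), b)) (Function('X')(b) = Add(2, Mul(-1, Mul(Add(Add(Pow(b, 2), Mul(b, b)), b), Pow(20, -1)))) = Add(2, Mul(-1, Mul(Add(Add(Pow(b, 2), Pow(b, 2)), b), Rational(1, 20)))) = Add(2, Mul(-1, Mul(Add(Mul(2, Pow(b, 2)), b), Rational(1, 20)))) = Add(2, Mul(-1, Mul(Add(b, Mul(2, Pow(b, 2))), Rational(1, 20)))) = Add(2, Mul(-1, Add(Mul(Rational(1, 10), Pow(b, 2)), Mul(Rational(1, 20), b)))) = Add(2, Add(Mul(Rational(-1, 10), Pow(b, 2)), Mul(Rational(-1, 20), b))) = Add(2, Mul(Rational(-1, 10), Pow(b, 2)), Mul(Rational(-1, 20), b)))
Add(-31146, Function('X')(Function('Z')(-8))) = Add(-31146, Add(2, Mul(Rational(-1, 10), Pow(-8, 2)), Mul(Rational(-1, 20), -8))) = Add(-31146, Add(2, Mul(Rational(-1, 10), 64), Rational(2, 5))) = Add(-31146, Add(2, Rational(-32, 5), Rational(2, 5))) = Add(-31146, -4) = -31150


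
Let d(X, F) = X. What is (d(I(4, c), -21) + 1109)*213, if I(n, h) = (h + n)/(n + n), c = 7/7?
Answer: 1890801/8 ≈ 2.3635e+5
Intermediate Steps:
c = 1 (c = 7*(1/7) = 1)
I(n, h) = (h + n)/(2*n) (I(n, h) = (h + n)/((2*n)) = (h + n)*(1/(2*n)) = (h + n)/(2*n))
(d(I(4, c), -21) + 1109)*213 = ((1/2)*(1 + 4)/4 + 1109)*213 = ((1/2)*(1/4)*5 + 1109)*213 = (5/8 + 1109)*213 = (8877/8)*213 = 1890801/8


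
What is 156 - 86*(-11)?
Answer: 1102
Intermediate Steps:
156 - 86*(-11) = 156 + 946 = 1102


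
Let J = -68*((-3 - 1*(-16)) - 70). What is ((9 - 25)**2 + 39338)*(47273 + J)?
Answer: 2025193506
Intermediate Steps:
J = 3876 (J = -68*((-3 + 16) - 70) = -68*(13 - 70) = -68*(-57) = 3876)
((9 - 25)**2 + 39338)*(47273 + J) = ((9 - 25)**2 + 39338)*(47273 + 3876) = ((-16)**2 + 39338)*51149 = (256 + 39338)*51149 = 39594*51149 = 2025193506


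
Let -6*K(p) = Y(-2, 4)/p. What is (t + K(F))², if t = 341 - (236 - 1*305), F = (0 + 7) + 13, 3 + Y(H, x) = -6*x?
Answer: 269255281/1600 ≈ 1.6828e+5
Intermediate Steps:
Y(H, x) = -3 - 6*x
F = 20 (F = 7 + 13 = 20)
K(p) = 9/(2*p) (K(p) = -(-3 - 6*4)/(6*p) = -(-3 - 24)/(6*p) = -(-9)/(2*p) = 9/(2*p))
t = 410 (t = 341 - (236 - 305) = 341 - 1*(-69) = 341 + 69 = 410)
(t + K(F))² = (410 + (9/2)/20)² = (410 + (9/2)*(1/20))² = (410 + 9/40)² = (16409/40)² = 269255281/1600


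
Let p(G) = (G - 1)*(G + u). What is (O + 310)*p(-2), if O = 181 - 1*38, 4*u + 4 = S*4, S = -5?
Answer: 10872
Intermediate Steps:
u = -6 (u = -1 + (-5*4)/4 = -1 + (¼)*(-20) = -1 - 5 = -6)
O = 143 (O = 181 - 38 = 143)
p(G) = (-1 + G)*(-6 + G) (p(G) = (G - 1)*(G - 6) = (-1 + G)*(-6 + G))
(O + 310)*p(-2) = (143 + 310)*(6 + (-2)² - 7*(-2)) = 453*(6 + 4 + 14) = 453*24 = 10872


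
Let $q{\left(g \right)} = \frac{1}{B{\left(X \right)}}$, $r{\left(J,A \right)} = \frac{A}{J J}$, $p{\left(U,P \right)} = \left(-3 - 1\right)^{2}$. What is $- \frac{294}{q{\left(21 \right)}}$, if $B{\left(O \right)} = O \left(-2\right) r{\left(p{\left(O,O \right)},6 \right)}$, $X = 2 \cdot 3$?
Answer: $\frac{1323}{16} \approx 82.688$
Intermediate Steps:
$p{\left(U,P \right)} = 16$ ($p{\left(U,P \right)} = \left(-4\right)^{2} = 16$)
$r{\left(J,A \right)} = \frac{A}{J^{2}}$
$X = 6$
$B{\left(O \right)} = - \frac{3 O}{64}$ ($B{\left(O \right)} = O \left(-2\right) \frac{6}{256} = - 2 O 6 \cdot \frac{1}{256} = - 2 O \frac{3}{128} = - \frac{3 O}{64}$)
$q{\left(g \right)} = - \frac{32}{9}$ ($q{\left(g \right)} = \frac{1}{\left(- \frac{3}{64}\right) 6} = \frac{1}{- \frac{9}{32}} = - \frac{32}{9}$)
$- \frac{294}{q{\left(21 \right)}} = - \frac{294}{- \frac{32}{9}} = \left(-294\right) \left(- \frac{9}{32}\right) = \frac{1323}{16}$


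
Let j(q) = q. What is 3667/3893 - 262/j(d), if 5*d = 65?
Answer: -972295/50609 ≈ -19.212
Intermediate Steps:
d = 13 (d = (⅕)*65 = 13)
3667/3893 - 262/j(d) = 3667/3893 - 262/13 = -972295/50609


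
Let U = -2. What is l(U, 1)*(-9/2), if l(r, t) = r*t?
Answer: 9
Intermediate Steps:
l(U, 1)*(-9/2) = (-2*1)*(-9/2) = -(-18)/2 = -2*(-9/2) = 9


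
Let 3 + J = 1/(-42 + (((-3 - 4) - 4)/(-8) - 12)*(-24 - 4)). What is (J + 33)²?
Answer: 235070224/261121 ≈ 900.23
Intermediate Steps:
J = -1531/511 (J = -3 + 1/(-42 + (((-3 - 4) - 4)/(-8) - 12)*(-24 - 4)) = -3 + 1/(-42 + ((-7 - 4)*(-⅛) - 12)*(-28)) = -3 + 1/(-42 + (-11*(-⅛) - 12)*(-28)) = -3 + 1/(-42 + (11/8 - 12)*(-28)) = -3 + 1/(-42 - 85/8*(-28)) = -3 + 1/(-42 + 595/2) = -3 + 1/(511/2) = -3 + 2/511 = -1531/511 ≈ -2.9961)
(J + 33)² = (-1531/511 + 33)² = (15332/511)² = 235070224/261121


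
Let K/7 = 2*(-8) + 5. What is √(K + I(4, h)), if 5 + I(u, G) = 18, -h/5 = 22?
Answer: 8*I ≈ 8.0*I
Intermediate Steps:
h = -110 (h = -5*22 = -110)
I(u, G) = 13 (I(u, G) = -5 + 18 = 13)
K = -77 (K = 7*(2*(-8) + 5) = 7*(-16 + 5) = 7*(-11) = -77)
√(K + I(4, h)) = √(-77 + 13) = √(-64) = 8*I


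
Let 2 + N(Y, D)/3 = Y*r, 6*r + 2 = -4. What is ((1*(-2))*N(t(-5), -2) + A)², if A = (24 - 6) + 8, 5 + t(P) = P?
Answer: 484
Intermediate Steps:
r = -1 (r = -⅓ + (⅙)*(-4) = -⅓ - ⅔ = -1)
t(P) = -5 + P
N(Y, D) = -6 - 3*Y (N(Y, D) = -6 + 3*(Y*(-1)) = -6 + 3*(-Y) = -6 - 3*Y)
A = 26 (A = 18 + 8 = 26)
((1*(-2))*N(t(-5), -2) + A)² = ((1*(-2))*(-6 - 3*(-5 - 5)) + 26)² = (-2*(-6 - 3*(-10)) + 26)² = (-2*(-6 + 30) + 26)² = (-2*24 + 26)² = (-48 + 26)² = (-22)² = 484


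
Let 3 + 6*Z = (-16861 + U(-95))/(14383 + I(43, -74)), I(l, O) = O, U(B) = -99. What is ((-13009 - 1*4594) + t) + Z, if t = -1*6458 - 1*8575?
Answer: -2801991031/85854 ≈ -32637.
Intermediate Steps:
t = -15033 (t = -6458 - 8575 = -15033)
Z = -59887/85854 (Z = -½ + ((-16861 - 99)/(14383 - 74))/6 = -½ + (-16960/14309)/6 = -½ + (-16960*1/14309)/6 = -½ + (⅙)*(-16960/14309) = -½ - 8480/42927 = -59887/85854 ≈ -0.69755)
((-13009 - 1*4594) + t) + Z = ((-13009 - 1*4594) - 15033) - 59887/85854 = ((-13009 - 4594) - 15033) - 59887/85854 = (-17603 - 15033) - 59887/85854 = -32636 - 59887/85854 = -2801991031/85854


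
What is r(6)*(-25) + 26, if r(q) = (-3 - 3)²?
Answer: -874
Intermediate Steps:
r(q) = 36 (r(q) = (-6)² = 36)
r(6)*(-25) + 26 = 36*(-25) + 26 = -900 + 26 = -874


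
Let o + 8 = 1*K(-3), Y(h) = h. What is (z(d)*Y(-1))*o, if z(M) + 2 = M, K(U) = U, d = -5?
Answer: -77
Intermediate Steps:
z(M) = -2 + M
o = -11 (o = -8 + 1*(-3) = -8 - 3 = -11)
(z(d)*Y(-1))*o = ((-2 - 5)*(-1))*(-11) = -7*(-1)*(-11) = 7*(-11) = -77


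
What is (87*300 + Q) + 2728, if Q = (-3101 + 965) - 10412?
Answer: 16280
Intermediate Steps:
Q = -12548 (Q = -2136 - 10412 = -12548)
(87*300 + Q) + 2728 = (87*300 - 12548) + 2728 = (26100 - 12548) + 2728 = 13552 + 2728 = 16280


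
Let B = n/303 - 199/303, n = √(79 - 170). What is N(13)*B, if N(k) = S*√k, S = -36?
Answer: 12*√13*(199 - I*√91)/101 ≈ 85.248 - 4.0865*I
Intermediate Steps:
n = I*√91 (n = √(-91) = I*√91 ≈ 9.5394*I)
N(k) = -36*√k
B = -199/303 + I*√91/303 (B = (I*√91)/303 - 199/303 = (I*√91)*(1/303) - 199*1/303 = I*√91/303 - 199/303 = -199/303 + I*√91/303 ≈ -0.65677 + 0.031483*I)
N(13)*B = (-36*√13)*(-199/303 + I*√91/303) = -36*√13*(-199/303 + I*√91/303)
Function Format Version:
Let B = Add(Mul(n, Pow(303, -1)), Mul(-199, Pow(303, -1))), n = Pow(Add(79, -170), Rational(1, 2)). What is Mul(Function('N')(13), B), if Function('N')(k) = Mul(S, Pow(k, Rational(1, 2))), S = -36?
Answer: Mul(Rational(12, 101), Pow(13, Rational(1, 2)), Add(199, Mul(-1, I, Pow(91, Rational(1, 2))))) ≈ Add(85.248, Mul(-4.0865, I))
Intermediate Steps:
n = Mul(I, Pow(91, Rational(1, 2))) (n = Pow(-91, Rational(1, 2)) = Mul(I, Pow(91, Rational(1, 2))) ≈ Mul(9.5394, I))
Function('N')(k) = Mul(-36, Pow(k, Rational(1, 2)))
B = Add(Rational(-199, 303), Mul(Rational(1, 303), I, Pow(91, Rational(1, 2)))) (B = Add(Mul(Mul(I, Pow(91, Rational(1, 2))), Pow(303, -1)), Mul(-199, Pow(303, -1))) = Add(Mul(Mul(I, Pow(91, Rational(1, 2))), Rational(1, 303)), Mul(-199, Rational(1, 303))) = Add(Mul(Rational(1, 303), I, Pow(91, Rational(1, 2))), Rational(-199, 303)) = Add(Rational(-199, 303), Mul(Rational(1, 303), I, Pow(91, Rational(1, 2)))) ≈ Add(-0.65677, Mul(0.031483, I)))
Mul(Function('N')(13), B) = Mul(Mul(-36, Pow(13, Rational(1, 2))), Add(Rational(-199, 303), Mul(Rational(1, 303), I, Pow(91, Rational(1, 2))))) = Mul(-36, Pow(13, Rational(1, 2)), Add(Rational(-199, 303), Mul(Rational(1, 303), I, Pow(91, Rational(1, 2)))))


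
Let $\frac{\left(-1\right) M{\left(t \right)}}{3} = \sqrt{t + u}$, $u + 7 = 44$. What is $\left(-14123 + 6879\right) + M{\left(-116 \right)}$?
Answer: $-7244 - 3 i \sqrt{79} \approx -7244.0 - 26.665 i$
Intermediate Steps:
$u = 37$ ($u = -7 + 44 = 37$)
$M{\left(t \right)} = - 3 \sqrt{37 + t}$ ($M{\left(t \right)} = - 3 \sqrt{t + 37} = - 3 \sqrt{37 + t}$)
$\left(-14123 + 6879\right) + M{\left(-116 \right)} = \left(-14123 + 6879\right) - 3 \sqrt{37 - 116} = -7244 - 3 \sqrt{-79} = -7244 - 3 i \sqrt{79}$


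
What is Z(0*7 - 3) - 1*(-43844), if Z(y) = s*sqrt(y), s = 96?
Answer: 43844 + 96*I*sqrt(3) ≈ 43844.0 + 166.28*I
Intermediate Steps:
Z(y) = 96*sqrt(y)
Z(0*7 - 3) - 1*(-43844) = 96*sqrt(0*7 - 3) - 1*(-43844) = 96*sqrt(0 - 3) + 43844 = 96*sqrt(-3) + 43844 = 96*(I*sqrt(3)) + 43844 = 96*I*sqrt(3) + 43844 = 43844 + 96*I*sqrt(3)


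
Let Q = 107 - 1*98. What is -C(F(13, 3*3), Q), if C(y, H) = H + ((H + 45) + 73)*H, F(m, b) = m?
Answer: -1152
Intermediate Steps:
Q = 9 (Q = 107 - 98 = 9)
C(y, H) = H + H*(118 + H) (C(y, H) = H + ((45 + H) + 73)*H = H + (118 + H)*H = H + H*(118 + H))
-C(F(13, 3*3), Q) = -9*(119 + 9) = -9*128 = -1*1152 = -1152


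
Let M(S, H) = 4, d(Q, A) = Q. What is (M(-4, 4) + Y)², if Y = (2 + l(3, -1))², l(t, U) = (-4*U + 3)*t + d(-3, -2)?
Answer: 163216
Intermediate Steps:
l(t, U) = -3 + t*(3 - 4*U) (l(t, U) = (-4*U + 3)*t - 3 = (3 - 4*U)*t - 3 = t*(3 - 4*U) - 3 = -3 + t*(3 - 4*U))
Y = 400 (Y = (2 + (-3 + 3*3 - 4*(-1)*3))² = (2 + (-3 + 9 + 12))² = (2 + 18)² = 20² = 400)
(M(-4, 4) + Y)² = (4 + 400)² = 404² = 163216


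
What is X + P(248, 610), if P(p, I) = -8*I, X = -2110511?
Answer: -2115391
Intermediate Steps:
X + P(248, 610) = -2110511 - 8*610 = -2110511 - 4880 = -2115391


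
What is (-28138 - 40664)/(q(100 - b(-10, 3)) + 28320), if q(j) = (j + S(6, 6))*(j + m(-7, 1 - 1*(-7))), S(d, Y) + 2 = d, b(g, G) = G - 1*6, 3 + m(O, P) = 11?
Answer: -22934/13399 ≈ -1.7116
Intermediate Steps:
m(O, P) = 8 (m(O, P) = -3 + 11 = 8)
b(g, G) = -6 + G (b(g, G) = G - 6 = -6 + G)
S(d, Y) = -2 + d
q(j) = (4 + j)*(8 + j) (q(j) = (j + (-2 + 6))*(j + 8) = (j + 4)*(8 + j) = (4 + j)*(8 + j))
(-28138 - 40664)/(q(100 - b(-10, 3)) + 28320) = (-28138 - 40664)/((32 + (100 - (-6 + 3))² + 12*(100 - (-6 + 3))) + 28320) = -68802/((32 + (100 - 1*(-3))² + 12*(100 - 1*(-3))) + 28320) = -68802/((32 + (100 + 3)² + 12*(100 + 3)) + 28320) = -68802/((32 + 103² + 12*103) + 28320) = -68802/((32 + 10609 + 1236) + 28320) = -68802/(11877 + 28320) = -68802/40197 = -68802*1/40197 = -22934/13399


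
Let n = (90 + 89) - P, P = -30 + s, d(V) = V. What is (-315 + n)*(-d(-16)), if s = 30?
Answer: -2176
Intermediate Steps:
P = 0 (P = -30 + 30 = 0)
n = 179 (n = (90 + 89) - 1*0 = 179 + 0 = 179)
(-315 + n)*(-d(-16)) = (-315 + 179)*(-1*(-16)) = -136*16 = -2176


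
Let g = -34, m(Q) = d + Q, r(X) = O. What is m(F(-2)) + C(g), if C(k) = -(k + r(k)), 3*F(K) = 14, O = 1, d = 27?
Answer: 194/3 ≈ 64.667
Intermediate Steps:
r(X) = 1
F(K) = 14/3 (F(K) = (1/3)*14 = 14/3)
m(Q) = 27 + Q
C(k) = -1 - k (C(k) = -(k + 1) = -(1 + k) = -1 - k)
m(F(-2)) + C(g) = (27 + 14/3) + (-1 - 1*(-34)) = 95/3 + (-1 + 34) = 95/3 + 33 = 194/3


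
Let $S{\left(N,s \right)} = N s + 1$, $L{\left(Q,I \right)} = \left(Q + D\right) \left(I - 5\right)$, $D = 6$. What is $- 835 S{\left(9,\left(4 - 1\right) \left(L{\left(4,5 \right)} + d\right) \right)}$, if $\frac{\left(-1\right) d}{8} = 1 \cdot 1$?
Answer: $179525$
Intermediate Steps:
$d = -8$ ($d = - 8 \cdot 1 \cdot 1 = \left(-8\right) 1 = -8$)
$L{\left(Q,I \right)} = \left(-5 + I\right) \left(6 + Q\right)$ ($L{\left(Q,I \right)} = \left(Q + 6\right) \left(I - 5\right) = \left(6 + Q\right) \left(-5 + I\right) = \left(-5 + I\right) \left(6 + Q\right)$)
$S{\left(N,s \right)} = 1 + N s$
$- 835 S{\left(9,\left(4 - 1\right) \left(L{\left(4,5 \right)} + d\right) \right)} = - 835 \left(1 + 9 \left(4 - 1\right) \left(\left(-30 - 20 + 6 \cdot 5 + 5 \cdot 4\right) - 8\right)\right) = - 835 \left(1 + 9 \cdot 3 \left(\left(-30 - 20 + 30 + 20\right) - 8\right)\right) = - 835 \left(1 + 9 \cdot 3 \left(0 - 8\right)\right) = - 835 \left(1 + 9 \cdot 3 \left(-8\right)\right) = - 835 \left(1 + 9 \left(-24\right)\right) = - 835 \left(1 - 216\right) = \left(-835\right) \left(-215\right) = 179525$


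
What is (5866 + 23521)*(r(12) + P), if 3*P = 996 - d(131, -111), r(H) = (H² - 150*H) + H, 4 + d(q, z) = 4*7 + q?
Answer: -120222217/3 ≈ -4.0074e+7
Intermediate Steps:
d(q, z) = 24 + q (d(q, z) = -4 + (4*7 + q) = -4 + (28 + q) = 24 + q)
r(H) = H² - 149*H
P = 841/3 (P = (996 - (24 + 131))/3 = (996 - 1*155)/3 = (996 - 155)/3 = (⅓)*841 = 841/3 ≈ 280.33)
(5866 + 23521)*(r(12) + P) = (5866 + 23521)*(12*(-149 + 12) + 841/3) = 29387*(12*(-137) + 841/3) = 29387*(-1644 + 841/3) = 29387*(-4091/3) = -120222217/3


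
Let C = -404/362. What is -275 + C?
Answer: -49977/181 ≈ -276.12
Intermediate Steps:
C = -202/181 (C = -404*1/362 = -202/181 ≈ -1.1160)
-275 + C = -275 - 202/181 = -49977/181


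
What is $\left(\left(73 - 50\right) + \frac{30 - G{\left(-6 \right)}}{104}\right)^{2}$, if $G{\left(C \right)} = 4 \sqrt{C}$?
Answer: $\frac{1466497}{2704} - \frac{1211 i \sqrt{6}}{676} \approx 542.34 - 4.3881 i$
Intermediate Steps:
$\left(\left(73 - 50\right) + \frac{30 - G{\left(-6 \right)}}{104}\right)^{2} = \left(\left(73 - 50\right) + \frac{30 - 4 \sqrt{-6}}{104}\right)^{2} = \left(\left(73 - 50\right) + \left(30 - 4 i \sqrt{6}\right) \frac{1}{104}\right)^{2} = \left(23 + \left(30 - 4 i \sqrt{6}\right) \frac{1}{104}\right)^{2} = \left(23 + \left(\frac{15}{52} - \frac{i \sqrt{6}}{26}\right)\right)^{2} = \left(\frac{1211}{52} - \frac{i \sqrt{6}}{26}\right)^{2}$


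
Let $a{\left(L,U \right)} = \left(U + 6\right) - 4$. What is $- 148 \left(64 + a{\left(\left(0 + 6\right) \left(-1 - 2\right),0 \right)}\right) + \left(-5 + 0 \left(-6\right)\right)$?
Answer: $-9773$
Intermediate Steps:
$a{\left(L,U \right)} = 2 + U$ ($a{\left(L,U \right)} = \left(6 + U\right) - 4 = 2 + U$)
$- 148 \left(64 + a{\left(\left(0 + 6\right) \left(-1 - 2\right),0 \right)}\right) + \left(-5 + 0 \left(-6\right)\right) = - 148 \left(64 + \left(2 + 0\right)\right) + \left(-5 + 0 \left(-6\right)\right) = - 148 \left(64 + 2\right) + \left(-5 + 0\right) = \left(-148\right) 66 - 5 = -9768 - 5 = -9773$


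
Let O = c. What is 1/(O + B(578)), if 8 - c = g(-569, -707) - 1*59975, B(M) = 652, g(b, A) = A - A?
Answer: 1/60635 ≈ 1.6492e-5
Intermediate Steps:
g(b, A) = 0
c = 59983 (c = 8 - (0 - 1*59975) = 8 - (0 - 59975) = 8 - 1*(-59975) = 8 + 59975 = 59983)
O = 59983
1/(O + B(578)) = 1/(59983 + 652) = 1/60635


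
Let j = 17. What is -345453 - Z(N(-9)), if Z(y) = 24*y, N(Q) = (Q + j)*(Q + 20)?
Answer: -347565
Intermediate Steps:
N(Q) = (17 + Q)*(20 + Q) (N(Q) = (Q + 17)*(Q + 20) = (17 + Q)*(20 + Q))
-345453 - Z(N(-9)) = -345453 - 24*(340 + (-9)² + 37*(-9)) = -345453 - 24*(340 + 81 - 333) = -345453 - 24*88 = -345453 - 1*2112 = -345453 - 2112 = -347565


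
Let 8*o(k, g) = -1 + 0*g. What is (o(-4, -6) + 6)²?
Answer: 2209/64 ≈ 34.516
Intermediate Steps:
o(k, g) = -⅛ (o(k, g) = (-1 + 0*g)/8 = (-1 + 0)/8 = (⅛)*(-1) = -⅛)
(o(-4, -6) + 6)² = (-⅛ + 6)² = (47/8)² = 2209/64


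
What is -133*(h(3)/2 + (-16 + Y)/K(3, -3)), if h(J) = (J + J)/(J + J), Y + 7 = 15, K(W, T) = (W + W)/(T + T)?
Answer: -2261/2 ≈ -1130.5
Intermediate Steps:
K(W, T) = W/T (K(W, T) = (2*W)/((2*T)) = (2*W)*(1/(2*T)) = W/T)
Y = 8 (Y = -7 + 15 = 8)
h(J) = 1 (h(J) = (2*J)/((2*J)) = (2*J)*(1/(2*J)) = 1)
-133*(h(3)/2 + (-16 + Y)/K(3, -3)) = -133*(1/2 + (-16 + 8)/((3/(-3)))) = -133*(1*(½) - 8/(3*(-⅓))) = -133*(½ - 8/(-1)) = -133*(½ - 8*(-1)) = -133*(½ + 8) = -133*17/2 = -2261/2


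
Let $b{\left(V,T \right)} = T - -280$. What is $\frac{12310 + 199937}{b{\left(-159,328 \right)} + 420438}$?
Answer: $\frac{212247}{421046} \approx 0.50409$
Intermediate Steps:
$b{\left(V,T \right)} = 280 + T$ ($b{\left(V,T \right)} = T + 280 = 280 + T$)
$\frac{12310 + 199937}{b{\left(-159,328 \right)} + 420438} = \frac{12310 + 199937}{\left(280 + 328\right) + 420438} = \frac{212247}{608 + 420438} = \frac{212247}{421046}$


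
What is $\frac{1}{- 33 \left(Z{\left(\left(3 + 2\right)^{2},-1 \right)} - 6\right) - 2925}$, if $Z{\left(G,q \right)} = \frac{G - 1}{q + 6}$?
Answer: $- \frac{5}{14427} \approx -0.00034657$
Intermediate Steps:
$Z{\left(G,q \right)} = \frac{-1 + G}{6 + q}$
$\frac{1}{- 33 \left(Z{\left(\left(3 + 2\right)^{2},-1 \right)} - 6\right) - 2925} = \frac{1}{- 33 \left(\frac{-1 + \left(3 + 2\right)^{2}}{6 - 1} - 6\right) - 2925} = \frac{1}{- 33 \left(\frac{-1 + 5^{2}}{5} - 6\right) - 2925} = \frac{1}{- 33 \left(\frac{-1 + 25}{5} - 6\right) - 2925} = \frac{1}{- 33 \left(\frac{1}{5} \cdot 24 - 6\right) - 2925} = \frac{1}{- 33 \left(\frac{24}{5} - 6\right) - 2925} = \frac{1}{\left(-33\right) \left(- \frac{6}{5}\right) - 2925} = \frac{1}{\frac{198}{5} - 2925} = \frac{1}{- \frac{14427}{5}} = - \frac{5}{14427}$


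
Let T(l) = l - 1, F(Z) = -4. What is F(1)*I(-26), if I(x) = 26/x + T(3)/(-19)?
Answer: 84/19 ≈ 4.4211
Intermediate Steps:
T(l) = -1 + l
I(x) = -2/19 + 26/x (I(x) = 26/x + (-1 + 3)/(-19) = 26/x + 2*(-1/19) = 26/x - 2/19 = -2/19 + 26/x)
F(1)*I(-26) = -4*(-2/19 + 26/(-26)) = -4*(-2/19 + 26*(-1/26)) = -4*(-2/19 - 1) = -4*(-21/19) = 84/19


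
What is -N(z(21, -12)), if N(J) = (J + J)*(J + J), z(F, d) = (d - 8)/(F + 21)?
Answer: -400/441 ≈ -0.90703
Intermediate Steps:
z(F, d) = (-8 + d)/(21 + F)
N(J) = 4*J**2 (N(J) = (2*J)*(2*J) = 4*J**2)
-N(z(21, -12)) = -4*((-8 - 12)/(21 + 21))**2 = -4*(-20/42)**2 = -4*((1/42)*(-20))**2 = -4*(-10/21)**2 = -4*100/441 = -1*400/441 = -400/441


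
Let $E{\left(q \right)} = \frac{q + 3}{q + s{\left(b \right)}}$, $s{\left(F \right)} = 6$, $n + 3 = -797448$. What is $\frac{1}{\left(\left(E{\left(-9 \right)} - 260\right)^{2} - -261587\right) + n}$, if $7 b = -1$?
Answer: $- \frac{1}{469300} \approx -2.1308 \cdot 10^{-6}$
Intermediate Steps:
$n = -797451$ ($n = -3 - 797448 = -797451$)
$b = - \frac{1}{7}$ ($b = \frac{1}{7} \left(-1\right) = - \frac{1}{7} \approx -0.14286$)
$E{\left(q \right)} = \frac{3 + q}{6 + q}$ ($E{\left(q \right)} = \frac{q + 3}{q + 6} = \frac{3 + q}{6 + q}$)
$\frac{1}{\left(\left(E{\left(-9 \right)} - 260\right)^{2} - -261587\right) + n} = \frac{1}{\left(\left(\frac{3 - 9}{6 - 9} - 260\right)^{2} - -261587\right) - 797451} = \frac{1}{\left(\left(\frac{1}{-3} \left(-6\right) - 260\right)^{2} + 261587\right) - 797451} = \frac{1}{\left(\left(\left(- \frac{1}{3}\right) \left(-6\right) - 260\right)^{2} + 261587\right) - 797451} = \frac{1}{\left(\left(2 - 260\right)^{2} + 261587\right) - 797451} = \frac{1}{\left(\left(-258\right)^{2} + 261587\right) - 797451} = \frac{1}{\left(66564 + 261587\right) - 797451} = \frac{1}{328151 - 797451} = \frac{1}{-469300} = - \frac{1}{469300}$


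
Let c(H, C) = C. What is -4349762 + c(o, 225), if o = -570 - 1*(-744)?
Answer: -4349537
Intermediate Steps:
o = 174 (o = -570 + 744 = 174)
-4349762 + c(o, 225) = -4349762 + 225 = -4349537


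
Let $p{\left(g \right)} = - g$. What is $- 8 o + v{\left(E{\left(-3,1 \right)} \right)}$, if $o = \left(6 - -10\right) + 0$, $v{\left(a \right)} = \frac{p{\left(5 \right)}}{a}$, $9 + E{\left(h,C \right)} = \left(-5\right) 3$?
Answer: $- \frac{3067}{24} \approx -127.79$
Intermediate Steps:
$E{\left(h,C \right)} = -24$ ($E{\left(h,C \right)} = -9 - 15 = -24$)
$v{\left(a \right)} = - \frac{5}{a}$ ($v{\left(a \right)} = \frac{\left(-1\right) 5}{a} = - \frac{5}{a}$)
$o = 16$ ($o = \left(6 + 10\right) + 0 = 16 + 0 = 16$)
$- 8 o + v{\left(E{\left(-3,1 \right)} \right)} = \left(-8\right) 16 - \frac{5}{-24} = -128 - - \frac{5}{24} = -128 + \frac{5}{24} = - \frac{3067}{24}$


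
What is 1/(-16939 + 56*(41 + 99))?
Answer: -1/9099 ≈ -0.00010990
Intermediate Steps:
1/(-16939 + 56*(41 + 99)) = 1/(-16939 + 56*140) = 1/(-16939 + 7840) = 1/(-9099) = -1/9099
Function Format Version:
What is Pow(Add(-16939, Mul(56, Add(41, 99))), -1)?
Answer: Rational(-1, 9099) ≈ -0.00010990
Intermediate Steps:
Pow(Add(-16939, Mul(56, Add(41, 99))), -1) = Pow(Add(-16939, Mul(56, 140)), -1) = Pow(Add(-16939, 7840), -1) = Pow(-9099, -1) = Rational(-1, 9099)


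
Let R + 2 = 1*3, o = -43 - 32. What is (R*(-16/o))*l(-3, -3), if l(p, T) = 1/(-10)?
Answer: -8/375 ≈ -0.021333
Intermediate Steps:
o = -75
l(p, T) = -⅒
R = 1 (R = -2 + 1*3 = -2 + 3 = 1)
(R*(-16/o))*l(-3, -3) = (1*(-16/(-75)))*(-⅒) = (1*(-16*(-1/75)))*(-⅒) = (1*(16/75))*(-⅒) = (16/75)*(-⅒) = -8/375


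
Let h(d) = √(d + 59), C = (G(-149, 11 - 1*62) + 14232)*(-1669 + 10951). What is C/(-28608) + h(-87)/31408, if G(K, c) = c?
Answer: -21938007/4768 + I*√7/15704 ≈ -4601.1 + 0.00016848*I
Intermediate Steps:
C = 131628042 (C = ((11 - 1*62) + 14232)*(-1669 + 10951) = ((11 - 62) + 14232)*9282 = (-51 + 14232)*9282 = 14181*9282 = 131628042)
h(d) = √(59 + d)
C/(-28608) + h(-87)/31408 = 131628042/(-28608) + √(59 - 87)/31408 = 131628042*(-1/28608) + √(-28)*(1/31408) = -21938007/4768 + (2*I*√7)*(1/31408) = -21938007/4768 + I*√7/15704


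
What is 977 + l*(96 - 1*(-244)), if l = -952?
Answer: -322703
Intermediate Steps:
977 + l*(96 - 1*(-244)) = 977 - 952*(96 - 1*(-244)) = 977 - 952*(96 + 244) = 977 - 952*340 = 977 - 323680 = -322703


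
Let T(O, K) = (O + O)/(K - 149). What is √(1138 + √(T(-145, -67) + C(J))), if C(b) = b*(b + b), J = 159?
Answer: √(40968 + 2*√16382523)/6 ≈ 36.917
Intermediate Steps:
T(O, K) = 2*O/(-149 + K) (T(O, K) = (2*O)/(-149 + K) = 2*O/(-149 + K))
C(b) = 2*b² (C(b) = b*(2*b) = 2*b²)
√(1138 + √(T(-145, -67) + C(J))) = √(1138 + √(2*(-145)/(-149 - 67) + 2*159²)) = √(1138 + √(2*(-145)/(-216) + 2*25281)) = √(1138 + √(2*(-145)*(-1/216) + 50562)) = √(1138 + √(145/108 + 50562)) = √(1138 + √(5460841/108)) = √(1138 + √16382523/18)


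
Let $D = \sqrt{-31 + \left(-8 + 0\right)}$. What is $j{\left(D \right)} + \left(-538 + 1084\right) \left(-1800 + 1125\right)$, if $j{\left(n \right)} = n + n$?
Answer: $-368550 + 2 i \sqrt{39} \approx -3.6855 \cdot 10^{5} + 12.49 i$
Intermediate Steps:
$D = i \sqrt{39}$ ($D = \sqrt{-31 - 8} = \sqrt{-39} = i \sqrt{39} \approx 6.245 i$)
$j{\left(n \right)} = 2 n$
$j{\left(D \right)} + \left(-538 + 1084\right) \left(-1800 + 1125\right) = 2 i \sqrt{39} + \left(-538 + 1084\right) \left(-1800 + 1125\right) = 2 i \sqrt{39} + 546 \left(-675\right) = 2 i \sqrt{39} - 368550 = -368550 + 2 i \sqrt{39}$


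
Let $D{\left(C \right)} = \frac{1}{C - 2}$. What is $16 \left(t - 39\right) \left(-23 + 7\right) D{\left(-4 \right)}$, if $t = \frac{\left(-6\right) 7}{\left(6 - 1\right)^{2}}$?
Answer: $- \frac{43392}{25} \approx -1735.7$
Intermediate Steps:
$t = - \frac{42}{25}$ ($t = - \frac{42}{5^{2}} = - \frac{42}{25} \approx -1.68$)
$D{\left(C \right)} = \frac{1}{-2 + C}$
$16 \left(t - 39\right) \left(-23 + 7\right) D{\left(-4 \right)} = \frac{16 \left(- \frac{42}{25} - 39\right) \left(-23 + 7\right)}{-2 - 4} = \frac{16 \left(\left(- \frac{1017}{25}\right) \left(-16\right)\right)}{-6} = 16 \cdot \frac{16272}{25} \left(- \frac{1}{6}\right) = \frac{260352}{25} \left(- \frac{1}{6}\right) = - \frac{43392}{25}$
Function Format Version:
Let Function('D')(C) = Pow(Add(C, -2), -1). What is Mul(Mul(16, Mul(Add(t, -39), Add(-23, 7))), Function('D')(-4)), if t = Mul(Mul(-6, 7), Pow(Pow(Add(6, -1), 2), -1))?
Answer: Rational(-43392, 25) ≈ -1735.7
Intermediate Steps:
t = Rational(-42, 25) (t = Mul(-42, Pow(Pow(5, 2), -1)) = Mul(-42, Pow(25, -1)) = Mul(-42, Rational(1, 25)) = Rational(-42, 25) ≈ -1.6800)
Function('D')(C) = Pow(Add(-2, C), -1)
Mul(Mul(16, Mul(Add(t, -39), Add(-23, 7))), Function('D')(-4)) = Mul(Mul(16, Mul(Add(Rational(-42, 25), -39), Add(-23, 7))), Pow(Add(-2, -4), -1)) = Mul(Mul(16, Mul(Rational(-1017, 25), -16)), Pow(-6, -1)) = Mul(Mul(16, Rational(16272, 25)), Rational(-1, 6)) = Mul(Rational(260352, 25), Rational(-1, 6)) = Rational(-43392, 25)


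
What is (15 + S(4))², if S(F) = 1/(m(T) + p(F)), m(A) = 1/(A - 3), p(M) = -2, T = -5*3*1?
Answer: 288369/1369 ≈ 210.64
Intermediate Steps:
T = -15 (T = -15*1 = -15)
m(A) = 1/(-3 + A)
S(F) = -18/37 (S(F) = 1/(1/(-3 - 15) - 2) = 1/(1/(-18) - 2) = 1/(-1/18 - 2) = 1/(-37/18) = -18/37)
(15 + S(4))² = (15 - 18/37)² = (537/37)² = 288369/1369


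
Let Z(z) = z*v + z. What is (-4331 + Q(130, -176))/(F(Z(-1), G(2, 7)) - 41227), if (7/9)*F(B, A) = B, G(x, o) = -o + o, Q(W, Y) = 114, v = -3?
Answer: 29519/288571 ≈ 0.10229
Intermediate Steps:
G(x, o) = 0
Z(z) = -2*z (Z(z) = z*(-3) + z = -3*z + z = -2*z)
F(B, A) = 9*B/7
(-4331 + Q(130, -176))/(F(Z(-1), G(2, 7)) - 41227) = (-4331 + 114)/(9*(-2*(-1))/7 - 41227) = -4217/((9/7)*2 - 41227) = -4217/(18/7 - 41227) = -4217/(-288571/7) = -4217*(-7/288571) = 29519/288571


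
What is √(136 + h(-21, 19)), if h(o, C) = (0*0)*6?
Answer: 2*√34 ≈ 11.662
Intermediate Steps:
h(o, C) = 0 (h(o, C) = 0*6 = 0)
√(136 + h(-21, 19)) = √(136 + 0) = √136 = 2*√34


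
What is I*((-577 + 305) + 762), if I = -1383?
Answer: -677670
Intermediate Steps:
I*((-577 + 305) + 762) = -1383*((-577 + 305) + 762) = -1383*(-272 + 762) = -1383*490 = -677670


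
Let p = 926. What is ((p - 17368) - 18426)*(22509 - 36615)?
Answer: 491848008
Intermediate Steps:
((p - 17368) - 18426)*(22509 - 36615) = ((926 - 17368) - 18426)*(22509 - 36615) = (-16442 - 18426)*(-14106) = -34868*(-14106) = 491848008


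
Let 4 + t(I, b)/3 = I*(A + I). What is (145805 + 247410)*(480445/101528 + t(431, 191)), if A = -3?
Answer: 12185818177655/56 ≈ 2.1760e+11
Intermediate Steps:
t(I, b) = -12 + 3*I*(-3 + I) (t(I, b) = -12 + 3*(I*(-3 + I)) = -12 + 3*I*(-3 + I))
(145805 + 247410)*(480445/101528 + t(431, 191)) = (145805 + 247410)*(480445/101528 + (-12 - 9*431 + 3*431²)) = 393215*(480445*(1/101528) + (-12 - 3879 + 3*185761)) = 393215*(265/56 + (-12 - 3879 + 557283)) = 393215*(265/56 + 553392) = 393215*(30990217/56) = 12185818177655/56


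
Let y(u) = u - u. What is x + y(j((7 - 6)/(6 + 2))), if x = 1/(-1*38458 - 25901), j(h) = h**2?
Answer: -1/64359 ≈ -1.5538e-5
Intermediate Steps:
y(u) = 0
x = -1/64359 (x = 1/(-38458 - 25901) = 1/(-64359) = -1/64359 ≈ -1.5538e-5)
x + y(j((7 - 6)/(6 + 2))) = -1/64359 + 0 = -1/64359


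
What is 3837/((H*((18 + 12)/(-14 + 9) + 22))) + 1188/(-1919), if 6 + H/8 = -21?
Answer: -3822977/2210688 ≈ -1.7293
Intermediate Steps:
H = -216 (H = -48 + 8*(-21) = -48 - 168 = -216)
3837/((H*((18 + 12)/(-14 + 9) + 22))) + 1188/(-1919) = 3837/((-216*((18 + 12)/(-14 + 9) + 22))) + 1188/(-1919) = 3837/((-216*(30/(-5) + 22))) + 1188*(-1/1919) = 3837/((-216*(30*(-⅕) + 22))) - 1188/1919 = 3837/((-216*(-6 + 22))) - 1188/1919 = 3837/((-216*16)) - 1188/1919 = 3837/(-3456) - 1188/1919 = 3837*(-1/3456) - 1188/1919 = -1279/1152 - 1188/1919 = -3822977/2210688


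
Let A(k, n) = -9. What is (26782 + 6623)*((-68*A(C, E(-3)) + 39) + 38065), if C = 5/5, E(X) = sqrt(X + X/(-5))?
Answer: 1293307980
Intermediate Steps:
E(X) = 2*sqrt(5)*sqrt(X)/5 (E(X) = sqrt(X + X*(-1/5)) = sqrt(X - X/5) = sqrt(4*X/5) = 2*sqrt(5)*sqrt(X)/5)
C = 1 (C = 5*(1/5) = 1)
(26782 + 6623)*((-68*A(C, E(-3)) + 39) + 38065) = (26782 + 6623)*((-68*(-9) + 39) + 38065) = 33405*((612 + 39) + 38065) = 33405*(651 + 38065) = 33405*38716 = 1293307980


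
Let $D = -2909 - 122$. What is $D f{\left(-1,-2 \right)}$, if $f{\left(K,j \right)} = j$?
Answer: $6062$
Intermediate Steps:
$D = -3031$ ($D = -2909 - 122 = -3031$)
$D f{\left(-1,-2 \right)} = \left(-3031\right) \left(-2\right) = 6062$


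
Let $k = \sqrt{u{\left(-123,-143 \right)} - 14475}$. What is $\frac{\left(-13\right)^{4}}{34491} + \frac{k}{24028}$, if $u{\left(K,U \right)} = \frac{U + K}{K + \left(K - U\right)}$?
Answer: $\frac{28561}{34491} + \frac{i \sqrt{153537877}}{2474884} \approx 0.82807 + 0.0050067 i$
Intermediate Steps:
$u{\left(K,U \right)} = \frac{K + U}{- U + 2 K}$
$k = \frac{i \sqrt{153537877}}{103}$ ($k = \sqrt{\frac{-123 - 143}{\left(-1\right) \left(-143\right) + 2 \left(-123\right)} - 14475} = \sqrt{\frac{1}{143 - 246} \left(-266\right) - 14475} = \sqrt{\frac{1}{-103} \left(-266\right) - 14475} = \sqrt{\left(- \frac{1}{103}\right) \left(-266\right) - 14475} = \sqrt{\frac{266}{103} - 14475} = \sqrt{- \frac{1490659}{103}} = \frac{i \sqrt{153537877}}{103} \approx 120.3 i$)
$\frac{\left(-13\right)^{4}}{34491} + \frac{k}{24028} = \frac{\left(-13\right)^{4}}{34491} + \frac{\frac{1}{103} i \sqrt{153537877}}{24028} = 28561 \cdot \frac{1}{34491} + \frac{i \sqrt{153537877}}{103} \cdot \frac{1}{24028} = \frac{28561}{34491} + \frac{i \sqrt{153537877}}{2474884}$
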